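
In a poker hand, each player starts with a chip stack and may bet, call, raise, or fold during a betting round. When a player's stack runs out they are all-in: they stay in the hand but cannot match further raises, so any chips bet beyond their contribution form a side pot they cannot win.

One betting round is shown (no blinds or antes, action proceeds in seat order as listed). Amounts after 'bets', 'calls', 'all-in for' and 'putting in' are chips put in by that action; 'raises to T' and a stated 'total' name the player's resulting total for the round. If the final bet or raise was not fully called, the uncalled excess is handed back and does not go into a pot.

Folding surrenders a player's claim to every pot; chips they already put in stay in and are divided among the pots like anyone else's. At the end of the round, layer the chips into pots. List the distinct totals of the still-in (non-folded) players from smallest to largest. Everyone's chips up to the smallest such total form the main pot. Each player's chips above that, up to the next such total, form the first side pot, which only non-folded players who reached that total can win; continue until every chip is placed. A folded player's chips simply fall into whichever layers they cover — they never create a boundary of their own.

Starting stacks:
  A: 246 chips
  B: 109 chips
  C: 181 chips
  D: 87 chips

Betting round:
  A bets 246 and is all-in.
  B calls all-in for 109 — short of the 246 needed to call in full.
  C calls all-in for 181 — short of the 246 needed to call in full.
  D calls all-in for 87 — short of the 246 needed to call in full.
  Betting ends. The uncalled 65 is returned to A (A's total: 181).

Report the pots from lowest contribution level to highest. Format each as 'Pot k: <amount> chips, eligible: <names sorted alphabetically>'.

Contributions (after 65 returned to A): A=181, B=109, C=181, D=87
Pot levels (distinct totals of non-folded players): 87, 109, 181
Layer 1-87: 87 each from A, B, C, D = 87*4 = 348 chips; eligible A, B, C, D
Layer 88-109: 22 each from A, B, C = 22*3 = 66 chips; eligible A, B, C
Layer 110-181: 72 each from A, C = 72*2 = 144 chips; eligible A, C

Pot 1: 348 chips, eligible: A, B, C, D
Pot 2: 66 chips, eligible: A, B, C
Pot 3: 144 chips, eligible: A, C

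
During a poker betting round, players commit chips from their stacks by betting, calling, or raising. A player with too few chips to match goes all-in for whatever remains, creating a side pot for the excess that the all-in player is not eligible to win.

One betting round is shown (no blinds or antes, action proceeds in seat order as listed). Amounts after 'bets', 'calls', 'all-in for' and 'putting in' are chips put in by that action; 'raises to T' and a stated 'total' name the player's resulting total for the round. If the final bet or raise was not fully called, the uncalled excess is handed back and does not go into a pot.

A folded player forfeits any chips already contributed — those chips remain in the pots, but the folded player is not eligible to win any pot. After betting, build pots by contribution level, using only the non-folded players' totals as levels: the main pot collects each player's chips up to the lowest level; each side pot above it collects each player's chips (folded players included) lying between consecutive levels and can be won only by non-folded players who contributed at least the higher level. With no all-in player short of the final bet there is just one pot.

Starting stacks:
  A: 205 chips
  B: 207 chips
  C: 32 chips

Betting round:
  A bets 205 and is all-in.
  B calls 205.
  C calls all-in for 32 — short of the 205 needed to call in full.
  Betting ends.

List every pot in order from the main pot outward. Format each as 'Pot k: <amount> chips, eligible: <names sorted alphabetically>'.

Pot 1: 96 chips, eligible: A, B, C
Pot 2: 346 chips, eligible: A, B

Derivation:
Contributions: A=205, B=205, C=32
Pot levels (distinct totals of non-folded players): 32, 205
Layer 1-32: 32 each from A, B, C = 32*3 = 96 chips; eligible A, B, C
Layer 33-205: 173 each from A, B = 173*2 = 346 chips; eligible A, B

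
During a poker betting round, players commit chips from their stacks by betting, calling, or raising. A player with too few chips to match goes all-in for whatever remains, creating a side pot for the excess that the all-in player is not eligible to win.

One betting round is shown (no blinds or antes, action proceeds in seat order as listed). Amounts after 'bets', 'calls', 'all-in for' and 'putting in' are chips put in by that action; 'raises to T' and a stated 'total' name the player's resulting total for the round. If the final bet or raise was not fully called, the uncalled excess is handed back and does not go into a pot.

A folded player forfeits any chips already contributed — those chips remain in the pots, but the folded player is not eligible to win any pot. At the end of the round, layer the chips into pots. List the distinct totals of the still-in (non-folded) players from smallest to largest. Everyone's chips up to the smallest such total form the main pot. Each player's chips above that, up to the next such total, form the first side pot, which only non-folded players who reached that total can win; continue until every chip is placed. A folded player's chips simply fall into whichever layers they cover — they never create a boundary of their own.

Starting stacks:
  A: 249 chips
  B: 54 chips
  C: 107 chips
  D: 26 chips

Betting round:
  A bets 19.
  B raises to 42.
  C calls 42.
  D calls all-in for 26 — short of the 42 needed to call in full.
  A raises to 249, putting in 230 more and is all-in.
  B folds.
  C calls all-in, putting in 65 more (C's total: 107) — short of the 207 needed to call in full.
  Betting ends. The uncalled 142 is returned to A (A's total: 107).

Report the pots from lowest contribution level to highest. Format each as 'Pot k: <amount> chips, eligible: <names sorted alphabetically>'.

Contributions (after 142 returned to A): A=107, B=42, C=107, D=26
Folded: B
Pot levels (distinct totals of non-folded players): 26, 107
Layer 1-26: 26 each from A, B, C, D = 26*4 = 104 chips; eligible A, C, D
Layer 27-107: A 81 + B 16 + C 81 = 178 chips; eligible A, C

Pot 1: 104 chips, eligible: A, C, D
Pot 2: 178 chips, eligible: A, C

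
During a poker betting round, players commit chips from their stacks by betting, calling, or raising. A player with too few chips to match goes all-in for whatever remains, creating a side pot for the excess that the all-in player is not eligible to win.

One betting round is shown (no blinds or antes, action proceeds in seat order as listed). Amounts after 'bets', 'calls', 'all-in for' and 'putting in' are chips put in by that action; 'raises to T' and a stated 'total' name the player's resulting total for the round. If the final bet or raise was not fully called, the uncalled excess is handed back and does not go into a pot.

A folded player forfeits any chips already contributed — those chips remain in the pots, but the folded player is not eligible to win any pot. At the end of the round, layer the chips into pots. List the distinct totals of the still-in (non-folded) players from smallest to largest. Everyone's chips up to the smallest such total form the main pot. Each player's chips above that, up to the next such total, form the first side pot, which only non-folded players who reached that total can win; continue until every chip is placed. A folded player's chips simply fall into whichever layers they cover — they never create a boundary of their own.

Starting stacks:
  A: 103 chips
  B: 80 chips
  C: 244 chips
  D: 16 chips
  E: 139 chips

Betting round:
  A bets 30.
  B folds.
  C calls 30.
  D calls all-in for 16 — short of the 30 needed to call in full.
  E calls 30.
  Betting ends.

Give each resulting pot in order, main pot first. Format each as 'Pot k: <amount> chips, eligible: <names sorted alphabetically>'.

Pot 1: 64 chips, eligible: A, C, D, E
Pot 2: 42 chips, eligible: A, C, E

Derivation:
Contributions: A=30, C=30, D=16, E=30
Folded: B
Pot levels (distinct totals of non-folded players): 16, 30
Layer 1-16: 16 each from A, C, D, E = 16*4 = 64 chips; eligible A, C, D, E
Layer 17-30: 14 each from A, C, E = 14*3 = 42 chips; eligible A, C, E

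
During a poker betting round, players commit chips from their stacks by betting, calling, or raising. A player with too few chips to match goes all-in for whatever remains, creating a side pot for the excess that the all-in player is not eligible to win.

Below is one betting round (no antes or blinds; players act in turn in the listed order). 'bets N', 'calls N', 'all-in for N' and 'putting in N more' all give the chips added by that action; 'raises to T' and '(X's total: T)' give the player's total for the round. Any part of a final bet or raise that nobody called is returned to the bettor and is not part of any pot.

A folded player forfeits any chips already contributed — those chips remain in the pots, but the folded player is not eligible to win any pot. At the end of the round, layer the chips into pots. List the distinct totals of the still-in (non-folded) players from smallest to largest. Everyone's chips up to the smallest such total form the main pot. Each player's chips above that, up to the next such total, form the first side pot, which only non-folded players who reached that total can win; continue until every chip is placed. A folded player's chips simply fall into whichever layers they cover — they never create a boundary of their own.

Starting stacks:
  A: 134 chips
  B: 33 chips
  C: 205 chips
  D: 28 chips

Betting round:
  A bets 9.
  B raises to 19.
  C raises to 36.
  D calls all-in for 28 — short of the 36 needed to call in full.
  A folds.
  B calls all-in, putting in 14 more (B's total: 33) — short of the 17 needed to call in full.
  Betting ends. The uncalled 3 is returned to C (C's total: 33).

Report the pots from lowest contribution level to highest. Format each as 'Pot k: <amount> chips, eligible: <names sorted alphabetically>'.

Pot 1: 93 chips, eligible: B, C, D
Pot 2: 10 chips, eligible: B, C

Derivation:
Contributions (after 3 returned to C): A=9, B=33, C=33, D=28
Folded: A
Pot levels (distinct totals of non-folded players): 28, 33
Layer 1-28: A 9 + B 28 + C 28 + D 28 = 93 chips; eligible B, C, D
Layer 29-33: 5 each from B, C = 5*2 = 10 chips; eligible B, C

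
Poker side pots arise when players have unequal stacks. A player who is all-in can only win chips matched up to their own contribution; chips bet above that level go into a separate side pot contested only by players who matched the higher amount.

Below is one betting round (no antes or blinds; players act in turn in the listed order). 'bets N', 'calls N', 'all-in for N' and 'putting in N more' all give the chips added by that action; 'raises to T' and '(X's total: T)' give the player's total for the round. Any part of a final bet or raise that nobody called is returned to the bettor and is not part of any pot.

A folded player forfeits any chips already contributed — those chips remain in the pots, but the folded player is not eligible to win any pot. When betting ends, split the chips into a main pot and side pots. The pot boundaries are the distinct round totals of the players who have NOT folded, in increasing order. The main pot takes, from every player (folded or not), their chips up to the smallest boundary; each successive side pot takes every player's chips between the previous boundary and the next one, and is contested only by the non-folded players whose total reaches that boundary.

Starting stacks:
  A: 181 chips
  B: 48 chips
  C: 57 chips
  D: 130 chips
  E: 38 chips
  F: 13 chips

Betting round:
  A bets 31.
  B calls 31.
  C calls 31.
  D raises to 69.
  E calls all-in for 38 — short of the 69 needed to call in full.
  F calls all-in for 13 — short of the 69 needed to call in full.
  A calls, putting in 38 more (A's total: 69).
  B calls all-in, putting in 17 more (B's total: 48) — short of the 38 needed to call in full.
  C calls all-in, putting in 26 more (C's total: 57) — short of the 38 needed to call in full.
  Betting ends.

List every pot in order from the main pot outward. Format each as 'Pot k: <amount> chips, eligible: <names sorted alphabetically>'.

Contributions: A=69, B=48, C=57, D=69, E=38, F=13
Pot levels (distinct totals of non-folded players): 13, 38, 48, 57, 69
Layer 1-13: 13 each from A, B, C, D, E, F = 13*6 = 78 chips; eligible A, B, C, D, E, F
Layer 14-38: 25 each from A, B, C, D, E = 25*5 = 125 chips; eligible A, B, C, D, E
Layer 39-48: 10 each from A, B, C, D = 10*4 = 40 chips; eligible A, B, C, D
Layer 49-57: 9 each from A, C, D = 9*3 = 27 chips; eligible A, C, D
Layer 58-69: 12 each from A, D = 12*2 = 24 chips; eligible A, D

Pot 1: 78 chips, eligible: A, B, C, D, E, F
Pot 2: 125 chips, eligible: A, B, C, D, E
Pot 3: 40 chips, eligible: A, B, C, D
Pot 4: 27 chips, eligible: A, C, D
Pot 5: 24 chips, eligible: A, D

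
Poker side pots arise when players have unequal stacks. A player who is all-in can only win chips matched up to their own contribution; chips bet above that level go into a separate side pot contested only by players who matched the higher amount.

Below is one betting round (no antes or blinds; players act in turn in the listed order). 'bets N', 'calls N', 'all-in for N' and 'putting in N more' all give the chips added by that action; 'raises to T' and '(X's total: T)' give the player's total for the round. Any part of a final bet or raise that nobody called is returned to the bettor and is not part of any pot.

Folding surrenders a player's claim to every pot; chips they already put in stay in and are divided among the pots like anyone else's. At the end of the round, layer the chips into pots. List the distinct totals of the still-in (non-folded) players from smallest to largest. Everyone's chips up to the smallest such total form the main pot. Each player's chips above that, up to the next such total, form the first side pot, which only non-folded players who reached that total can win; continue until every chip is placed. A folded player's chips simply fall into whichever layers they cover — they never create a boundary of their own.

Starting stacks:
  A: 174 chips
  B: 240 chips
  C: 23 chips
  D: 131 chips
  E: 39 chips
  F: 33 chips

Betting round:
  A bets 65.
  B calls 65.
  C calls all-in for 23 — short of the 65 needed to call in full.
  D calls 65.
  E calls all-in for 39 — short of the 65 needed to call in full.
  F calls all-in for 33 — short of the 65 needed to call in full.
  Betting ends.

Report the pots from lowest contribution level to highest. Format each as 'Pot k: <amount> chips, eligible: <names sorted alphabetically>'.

Pot 1: 138 chips, eligible: A, B, C, D, E, F
Pot 2: 50 chips, eligible: A, B, D, E, F
Pot 3: 24 chips, eligible: A, B, D, E
Pot 4: 78 chips, eligible: A, B, D

Derivation:
Contributions: A=65, B=65, C=23, D=65, E=39, F=33
Pot levels (distinct totals of non-folded players): 23, 33, 39, 65
Layer 1-23: 23 each from A, B, C, D, E, F = 23*6 = 138 chips; eligible A, B, C, D, E, F
Layer 24-33: 10 each from A, B, D, E, F = 10*5 = 50 chips; eligible A, B, D, E, F
Layer 34-39: 6 each from A, B, D, E = 6*4 = 24 chips; eligible A, B, D, E
Layer 40-65: 26 each from A, B, D = 26*3 = 78 chips; eligible A, B, D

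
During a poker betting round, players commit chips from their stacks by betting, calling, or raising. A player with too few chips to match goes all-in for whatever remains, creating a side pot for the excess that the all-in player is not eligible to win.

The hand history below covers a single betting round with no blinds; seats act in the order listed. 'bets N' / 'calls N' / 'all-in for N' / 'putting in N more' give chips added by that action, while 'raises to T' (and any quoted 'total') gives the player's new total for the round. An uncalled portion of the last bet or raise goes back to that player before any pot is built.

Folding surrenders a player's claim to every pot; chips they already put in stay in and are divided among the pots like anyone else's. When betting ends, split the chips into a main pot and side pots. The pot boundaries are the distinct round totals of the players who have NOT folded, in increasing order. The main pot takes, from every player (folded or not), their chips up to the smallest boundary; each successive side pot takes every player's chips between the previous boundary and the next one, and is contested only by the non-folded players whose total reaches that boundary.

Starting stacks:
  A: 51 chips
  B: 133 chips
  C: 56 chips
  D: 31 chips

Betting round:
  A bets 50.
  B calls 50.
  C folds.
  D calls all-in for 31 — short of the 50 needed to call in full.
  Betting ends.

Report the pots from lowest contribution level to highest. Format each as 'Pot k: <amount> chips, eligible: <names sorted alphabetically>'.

Pot 1: 93 chips, eligible: A, B, D
Pot 2: 38 chips, eligible: A, B

Derivation:
Contributions: A=50, B=50, D=31
Folded: C
Pot levels (distinct totals of non-folded players): 31, 50
Layer 1-31: 31 each from A, B, D = 31*3 = 93 chips; eligible A, B, D
Layer 32-50: 19 each from A, B = 19*2 = 38 chips; eligible A, B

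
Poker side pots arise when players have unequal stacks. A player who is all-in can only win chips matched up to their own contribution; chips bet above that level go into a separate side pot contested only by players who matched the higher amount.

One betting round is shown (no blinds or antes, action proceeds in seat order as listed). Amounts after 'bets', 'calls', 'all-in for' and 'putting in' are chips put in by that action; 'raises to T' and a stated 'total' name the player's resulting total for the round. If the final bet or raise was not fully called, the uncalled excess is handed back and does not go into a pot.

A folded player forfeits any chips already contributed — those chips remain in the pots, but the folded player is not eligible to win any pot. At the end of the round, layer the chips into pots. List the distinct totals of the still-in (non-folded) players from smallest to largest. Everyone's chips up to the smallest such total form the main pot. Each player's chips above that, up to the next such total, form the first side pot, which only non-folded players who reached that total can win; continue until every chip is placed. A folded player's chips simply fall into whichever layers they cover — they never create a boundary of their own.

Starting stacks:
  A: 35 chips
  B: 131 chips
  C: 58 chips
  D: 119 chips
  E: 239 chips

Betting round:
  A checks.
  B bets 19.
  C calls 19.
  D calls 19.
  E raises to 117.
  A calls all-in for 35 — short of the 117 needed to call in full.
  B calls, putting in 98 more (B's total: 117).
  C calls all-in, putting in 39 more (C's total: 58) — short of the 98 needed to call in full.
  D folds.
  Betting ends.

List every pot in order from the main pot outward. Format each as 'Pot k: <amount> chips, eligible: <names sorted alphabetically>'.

Contributions: A=35, B=117, C=58, D=19, E=117
Folded: D
Pot levels (distinct totals of non-folded players): 35, 58, 117
Layer 1-35: A 35 + B 35 + C 35 + D 19 + E 35 = 159 chips; eligible A, B, C, E
Layer 36-58: 23 each from B, C, E = 23*3 = 69 chips; eligible B, C, E
Layer 59-117: 59 each from B, E = 59*2 = 118 chips; eligible B, E

Pot 1: 159 chips, eligible: A, B, C, E
Pot 2: 69 chips, eligible: B, C, E
Pot 3: 118 chips, eligible: B, E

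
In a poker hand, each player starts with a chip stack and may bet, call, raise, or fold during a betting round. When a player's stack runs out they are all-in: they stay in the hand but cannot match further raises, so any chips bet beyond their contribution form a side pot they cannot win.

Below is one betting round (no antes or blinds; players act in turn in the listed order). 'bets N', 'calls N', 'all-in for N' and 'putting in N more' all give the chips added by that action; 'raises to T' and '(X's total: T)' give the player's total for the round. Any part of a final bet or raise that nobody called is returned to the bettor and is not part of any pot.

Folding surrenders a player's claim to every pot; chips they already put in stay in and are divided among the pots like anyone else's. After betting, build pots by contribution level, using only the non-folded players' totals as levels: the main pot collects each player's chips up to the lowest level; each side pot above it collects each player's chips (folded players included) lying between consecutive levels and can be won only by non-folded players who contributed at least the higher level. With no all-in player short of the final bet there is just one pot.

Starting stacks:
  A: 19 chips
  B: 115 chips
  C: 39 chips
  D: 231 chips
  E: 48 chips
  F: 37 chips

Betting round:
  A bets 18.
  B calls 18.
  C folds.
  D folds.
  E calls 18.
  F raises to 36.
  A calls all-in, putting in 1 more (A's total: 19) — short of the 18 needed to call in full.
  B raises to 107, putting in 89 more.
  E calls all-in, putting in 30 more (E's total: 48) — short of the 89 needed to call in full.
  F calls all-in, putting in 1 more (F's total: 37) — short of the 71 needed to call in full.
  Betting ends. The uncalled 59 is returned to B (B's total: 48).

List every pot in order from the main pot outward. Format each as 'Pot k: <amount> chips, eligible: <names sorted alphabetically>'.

Contributions (after 59 returned to B): A=19, B=48, E=48, F=37
Folded: C, D
Pot levels (distinct totals of non-folded players): 19, 37, 48
Layer 1-19: 19 each from A, B, E, F = 19*4 = 76 chips; eligible A, B, E, F
Layer 20-37: 18 each from B, E, F = 18*3 = 54 chips; eligible B, E, F
Layer 38-48: 11 each from B, E = 11*2 = 22 chips; eligible B, E

Pot 1: 76 chips, eligible: A, B, E, F
Pot 2: 54 chips, eligible: B, E, F
Pot 3: 22 chips, eligible: B, E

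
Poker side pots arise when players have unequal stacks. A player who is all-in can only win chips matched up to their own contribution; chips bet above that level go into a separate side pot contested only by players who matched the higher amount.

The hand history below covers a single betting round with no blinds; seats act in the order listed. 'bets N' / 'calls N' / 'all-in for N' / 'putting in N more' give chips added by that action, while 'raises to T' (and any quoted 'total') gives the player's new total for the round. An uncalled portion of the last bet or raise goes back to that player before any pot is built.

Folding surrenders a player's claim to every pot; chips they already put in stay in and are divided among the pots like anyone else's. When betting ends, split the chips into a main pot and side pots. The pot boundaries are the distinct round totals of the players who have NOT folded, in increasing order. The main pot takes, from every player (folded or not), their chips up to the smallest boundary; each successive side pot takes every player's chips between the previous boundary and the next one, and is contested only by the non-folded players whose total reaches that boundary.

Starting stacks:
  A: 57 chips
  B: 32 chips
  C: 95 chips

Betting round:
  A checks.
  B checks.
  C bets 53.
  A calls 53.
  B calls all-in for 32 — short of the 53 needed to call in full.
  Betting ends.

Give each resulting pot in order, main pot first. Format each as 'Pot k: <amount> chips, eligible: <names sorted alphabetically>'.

Pot 1: 96 chips, eligible: A, B, C
Pot 2: 42 chips, eligible: A, C

Derivation:
Contributions: A=53, B=32, C=53
Pot levels (distinct totals of non-folded players): 32, 53
Layer 1-32: 32 each from A, B, C = 32*3 = 96 chips; eligible A, B, C
Layer 33-53: 21 each from A, C = 21*2 = 42 chips; eligible A, C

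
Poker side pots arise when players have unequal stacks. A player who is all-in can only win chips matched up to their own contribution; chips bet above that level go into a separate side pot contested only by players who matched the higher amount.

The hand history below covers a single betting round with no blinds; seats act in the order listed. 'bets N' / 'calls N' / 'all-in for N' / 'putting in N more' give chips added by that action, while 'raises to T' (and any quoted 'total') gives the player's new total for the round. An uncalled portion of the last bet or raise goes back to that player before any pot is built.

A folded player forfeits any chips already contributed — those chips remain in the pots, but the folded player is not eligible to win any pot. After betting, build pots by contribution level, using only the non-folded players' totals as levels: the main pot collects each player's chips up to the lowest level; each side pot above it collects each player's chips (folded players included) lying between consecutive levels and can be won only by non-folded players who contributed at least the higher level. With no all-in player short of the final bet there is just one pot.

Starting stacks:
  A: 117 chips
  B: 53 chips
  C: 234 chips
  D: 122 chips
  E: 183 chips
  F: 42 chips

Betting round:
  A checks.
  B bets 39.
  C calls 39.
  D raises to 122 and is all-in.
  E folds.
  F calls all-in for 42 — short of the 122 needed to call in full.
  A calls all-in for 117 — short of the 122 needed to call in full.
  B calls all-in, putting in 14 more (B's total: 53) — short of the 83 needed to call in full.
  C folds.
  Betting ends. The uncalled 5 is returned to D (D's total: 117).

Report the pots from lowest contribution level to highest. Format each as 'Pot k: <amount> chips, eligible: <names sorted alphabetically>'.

Contributions (after 5 returned to D): A=117, B=53, C=39, D=117, F=42
Folded: C, E
Pot levels (distinct totals of non-folded players): 42, 53, 117
Layer 1-42: A 42 + B 42 + C 39 + D 42 + F 42 = 207 chips; eligible A, B, D, F
Layer 43-53: 11 each from A, B, D = 11*3 = 33 chips; eligible A, B, D
Layer 54-117: 64 each from A, D = 64*2 = 128 chips; eligible A, D

Pot 1: 207 chips, eligible: A, B, D, F
Pot 2: 33 chips, eligible: A, B, D
Pot 3: 128 chips, eligible: A, D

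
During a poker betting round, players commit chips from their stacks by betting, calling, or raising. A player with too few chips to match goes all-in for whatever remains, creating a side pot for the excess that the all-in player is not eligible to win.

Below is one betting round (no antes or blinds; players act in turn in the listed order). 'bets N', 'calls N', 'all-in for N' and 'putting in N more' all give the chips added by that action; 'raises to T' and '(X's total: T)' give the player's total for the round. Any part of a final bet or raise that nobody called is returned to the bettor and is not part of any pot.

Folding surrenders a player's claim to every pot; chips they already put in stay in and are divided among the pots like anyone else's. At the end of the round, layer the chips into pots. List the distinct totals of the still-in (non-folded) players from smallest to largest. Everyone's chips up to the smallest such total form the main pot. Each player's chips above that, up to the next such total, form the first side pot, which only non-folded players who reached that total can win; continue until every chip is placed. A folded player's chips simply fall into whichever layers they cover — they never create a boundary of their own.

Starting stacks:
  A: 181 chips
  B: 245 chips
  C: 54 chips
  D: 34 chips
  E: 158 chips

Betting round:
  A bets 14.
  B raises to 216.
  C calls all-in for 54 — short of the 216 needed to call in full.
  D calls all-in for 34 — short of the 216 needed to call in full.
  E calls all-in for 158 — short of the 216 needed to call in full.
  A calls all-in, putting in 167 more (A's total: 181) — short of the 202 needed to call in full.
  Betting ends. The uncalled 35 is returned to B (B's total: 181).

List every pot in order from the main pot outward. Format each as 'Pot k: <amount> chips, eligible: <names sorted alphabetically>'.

Pot 1: 170 chips, eligible: A, B, C, D, E
Pot 2: 80 chips, eligible: A, B, C, E
Pot 3: 312 chips, eligible: A, B, E
Pot 4: 46 chips, eligible: A, B

Derivation:
Contributions (after 35 returned to B): A=181, B=181, C=54, D=34, E=158
Pot levels (distinct totals of non-folded players): 34, 54, 158, 181
Layer 1-34: 34 each from A, B, C, D, E = 34*5 = 170 chips; eligible A, B, C, D, E
Layer 35-54: 20 each from A, B, C, E = 20*4 = 80 chips; eligible A, B, C, E
Layer 55-158: 104 each from A, B, E = 104*3 = 312 chips; eligible A, B, E
Layer 159-181: 23 each from A, B = 23*2 = 46 chips; eligible A, B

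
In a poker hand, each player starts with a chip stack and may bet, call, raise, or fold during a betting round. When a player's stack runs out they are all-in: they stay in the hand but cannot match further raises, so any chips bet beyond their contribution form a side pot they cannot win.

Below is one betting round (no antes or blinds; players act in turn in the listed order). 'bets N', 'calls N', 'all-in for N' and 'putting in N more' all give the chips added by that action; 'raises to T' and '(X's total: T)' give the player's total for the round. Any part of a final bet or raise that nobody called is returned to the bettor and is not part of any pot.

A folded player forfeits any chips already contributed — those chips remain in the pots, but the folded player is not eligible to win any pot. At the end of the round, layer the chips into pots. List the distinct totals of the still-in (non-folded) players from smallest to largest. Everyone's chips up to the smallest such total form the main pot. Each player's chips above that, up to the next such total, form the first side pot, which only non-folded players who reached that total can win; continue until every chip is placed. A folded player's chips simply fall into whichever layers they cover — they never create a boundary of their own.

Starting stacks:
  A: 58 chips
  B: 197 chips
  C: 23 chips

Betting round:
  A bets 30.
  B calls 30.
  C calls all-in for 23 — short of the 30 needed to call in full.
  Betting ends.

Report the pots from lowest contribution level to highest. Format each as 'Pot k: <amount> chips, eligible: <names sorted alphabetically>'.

Pot 1: 69 chips, eligible: A, B, C
Pot 2: 14 chips, eligible: A, B

Derivation:
Contributions: A=30, B=30, C=23
Pot levels (distinct totals of non-folded players): 23, 30
Layer 1-23: 23 each from A, B, C = 23*3 = 69 chips; eligible A, B, C
Layer 24-30: 7 each from A, B = 7*2 = 14 chips; eligible A, B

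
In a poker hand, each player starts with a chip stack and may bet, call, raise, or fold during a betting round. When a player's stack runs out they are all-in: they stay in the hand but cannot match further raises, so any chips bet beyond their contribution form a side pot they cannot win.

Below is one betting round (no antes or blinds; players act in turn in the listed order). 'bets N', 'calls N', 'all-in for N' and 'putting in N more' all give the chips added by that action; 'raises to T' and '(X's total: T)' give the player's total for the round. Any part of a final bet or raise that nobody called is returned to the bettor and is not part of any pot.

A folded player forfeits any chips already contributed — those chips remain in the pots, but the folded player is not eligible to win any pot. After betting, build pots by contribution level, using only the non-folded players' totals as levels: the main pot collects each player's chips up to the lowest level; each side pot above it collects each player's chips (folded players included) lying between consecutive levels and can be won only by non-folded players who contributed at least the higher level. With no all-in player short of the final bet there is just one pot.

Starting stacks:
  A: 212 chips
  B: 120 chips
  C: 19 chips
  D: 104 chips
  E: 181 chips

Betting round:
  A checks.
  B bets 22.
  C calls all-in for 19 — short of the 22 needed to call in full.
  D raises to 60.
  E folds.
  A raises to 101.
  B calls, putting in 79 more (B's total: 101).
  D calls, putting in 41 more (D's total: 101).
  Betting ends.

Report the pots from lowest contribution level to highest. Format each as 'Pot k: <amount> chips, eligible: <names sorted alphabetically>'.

Pot 1: 76 chips, eligible: A, B, C, D
Pot 2: 246 chips, eligible: A, B, D

Derivation:
Contributions: A=101, B=101, C=19, D=101
Folded: E
Pot levels (distinct totals of non-folded players): 19, 101
Layer 1-19: 19 each from A, B, C, D = 19*4 = 76 chips; eligible A, B, C, D
Layer 20-101: 82 each from A, B, D = 82*3 = 246 chips; eligible A, B, D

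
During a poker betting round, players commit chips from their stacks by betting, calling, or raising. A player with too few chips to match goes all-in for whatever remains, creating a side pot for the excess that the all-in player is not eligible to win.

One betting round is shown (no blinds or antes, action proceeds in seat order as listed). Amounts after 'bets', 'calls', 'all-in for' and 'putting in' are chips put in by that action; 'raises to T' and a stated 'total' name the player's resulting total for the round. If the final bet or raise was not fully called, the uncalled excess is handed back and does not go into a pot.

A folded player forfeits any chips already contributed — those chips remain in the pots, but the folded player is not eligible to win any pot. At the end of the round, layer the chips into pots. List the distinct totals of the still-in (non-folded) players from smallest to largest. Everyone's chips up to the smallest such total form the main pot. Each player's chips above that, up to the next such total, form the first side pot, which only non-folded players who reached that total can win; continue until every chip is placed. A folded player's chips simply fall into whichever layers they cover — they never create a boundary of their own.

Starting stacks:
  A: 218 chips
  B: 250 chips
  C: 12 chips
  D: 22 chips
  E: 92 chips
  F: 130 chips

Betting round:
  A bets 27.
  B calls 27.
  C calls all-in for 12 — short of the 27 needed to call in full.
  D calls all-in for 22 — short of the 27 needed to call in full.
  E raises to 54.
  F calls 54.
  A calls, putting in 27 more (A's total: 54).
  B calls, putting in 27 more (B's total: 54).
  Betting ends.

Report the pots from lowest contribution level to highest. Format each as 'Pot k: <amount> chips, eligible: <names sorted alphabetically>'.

Pot 1: 72 chips, eligible: A, B, C, D, E, F
Pot 2: 50 chips, eligible: A, B, D, E, F
Pot 3: 128 chips, eligible: A, B, E, F

Derivation:
Contributions: A=54, B=54, C=12, D=22, E=54, F=54
Pot levels (distinct totals of non-folded players): 12, 22, 54
Layer 1-12: 12 each from A, B, C, D, E, F = 12*6 = 72 chips; eligible A, B, C, D, E, F
Layer 13-22: 10 each from A, B, D, E, F = 10*5 = 50 chips; eligible A, B, D, E, F
Layer 23-54: 32 each from A, B, E, F = 32*4 = 128 chips; eligible A, B, E, F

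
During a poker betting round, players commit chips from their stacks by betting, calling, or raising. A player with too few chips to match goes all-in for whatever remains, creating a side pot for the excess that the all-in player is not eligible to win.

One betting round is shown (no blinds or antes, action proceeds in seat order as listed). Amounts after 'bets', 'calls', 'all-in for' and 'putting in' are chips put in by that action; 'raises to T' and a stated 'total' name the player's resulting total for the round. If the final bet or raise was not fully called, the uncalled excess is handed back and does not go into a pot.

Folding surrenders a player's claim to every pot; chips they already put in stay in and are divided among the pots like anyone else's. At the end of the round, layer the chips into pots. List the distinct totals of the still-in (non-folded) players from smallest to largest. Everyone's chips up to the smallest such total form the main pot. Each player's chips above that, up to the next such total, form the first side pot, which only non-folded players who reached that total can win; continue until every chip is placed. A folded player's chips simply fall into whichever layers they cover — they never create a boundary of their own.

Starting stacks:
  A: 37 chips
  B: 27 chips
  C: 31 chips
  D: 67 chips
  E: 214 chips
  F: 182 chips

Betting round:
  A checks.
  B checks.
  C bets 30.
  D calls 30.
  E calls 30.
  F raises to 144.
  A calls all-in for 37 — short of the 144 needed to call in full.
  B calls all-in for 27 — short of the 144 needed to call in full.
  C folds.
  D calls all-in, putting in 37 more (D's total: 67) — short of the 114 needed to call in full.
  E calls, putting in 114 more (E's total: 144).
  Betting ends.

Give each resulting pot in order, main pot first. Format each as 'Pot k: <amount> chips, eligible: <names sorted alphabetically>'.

Pot 1: 162 chips, eligible: A, B, D, E, F
Pot 2: 43 chips, eligible: A, D, E, F
Pot 3: 90 chips, eligible: D, E, F
Pot 4: 154 chips, eligible: E, F

Derivation:
Contributions: A=37, B=27, C=30, D=67, E=144, F=144
Folded: C
Pot levels (distinct totals of non-folded players): 27, 37, 67, 144
Layer 1-27: 27 each from A, B, C, D, E, F = 27*6 = 162 chips; eligible A, B, D, E, F
Layer 28-37: A 10 + C 3 + D 10 + E 10 + F 10 = 43 chips; eligible A, D, E, F
Layer 38-67: 30 each from D, E, F = 30*3 = 90 chips; eligible D, E, F
Layer 68-144: 77 each from E, F = 77*2 = 154 chips; eligible E, F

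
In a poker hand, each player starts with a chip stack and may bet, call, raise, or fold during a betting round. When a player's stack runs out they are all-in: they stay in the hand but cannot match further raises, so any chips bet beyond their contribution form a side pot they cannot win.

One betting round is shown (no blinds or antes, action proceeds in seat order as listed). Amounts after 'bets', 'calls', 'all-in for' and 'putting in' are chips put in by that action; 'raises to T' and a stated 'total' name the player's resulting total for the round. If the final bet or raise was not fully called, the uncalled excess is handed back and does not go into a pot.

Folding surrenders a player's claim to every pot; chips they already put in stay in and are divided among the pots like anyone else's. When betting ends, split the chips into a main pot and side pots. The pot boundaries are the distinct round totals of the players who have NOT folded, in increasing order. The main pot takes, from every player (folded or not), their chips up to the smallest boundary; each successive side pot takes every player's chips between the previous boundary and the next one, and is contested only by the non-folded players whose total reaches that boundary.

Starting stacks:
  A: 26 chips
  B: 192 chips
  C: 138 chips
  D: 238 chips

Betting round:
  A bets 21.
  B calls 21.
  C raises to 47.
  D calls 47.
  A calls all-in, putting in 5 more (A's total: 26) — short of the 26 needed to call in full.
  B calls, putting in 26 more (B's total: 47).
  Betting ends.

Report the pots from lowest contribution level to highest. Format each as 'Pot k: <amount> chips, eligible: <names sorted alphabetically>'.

Contributions: A=26, B=47, C=47, D=47
Pot levels (distinct totals of non-folded players): 26, 47
Layer 1-26: 26 each from A, B, C, D = 26*4 = 104 chips; eligible A, B, C, D
Layer 27-47: 21 each from B, C, D = 21*3 = 63 chips; eligible B, C, D

Pot 1: 104 chips, eligible: A, B, C, D
Pot 2: 63 chips, eligible: B, C, D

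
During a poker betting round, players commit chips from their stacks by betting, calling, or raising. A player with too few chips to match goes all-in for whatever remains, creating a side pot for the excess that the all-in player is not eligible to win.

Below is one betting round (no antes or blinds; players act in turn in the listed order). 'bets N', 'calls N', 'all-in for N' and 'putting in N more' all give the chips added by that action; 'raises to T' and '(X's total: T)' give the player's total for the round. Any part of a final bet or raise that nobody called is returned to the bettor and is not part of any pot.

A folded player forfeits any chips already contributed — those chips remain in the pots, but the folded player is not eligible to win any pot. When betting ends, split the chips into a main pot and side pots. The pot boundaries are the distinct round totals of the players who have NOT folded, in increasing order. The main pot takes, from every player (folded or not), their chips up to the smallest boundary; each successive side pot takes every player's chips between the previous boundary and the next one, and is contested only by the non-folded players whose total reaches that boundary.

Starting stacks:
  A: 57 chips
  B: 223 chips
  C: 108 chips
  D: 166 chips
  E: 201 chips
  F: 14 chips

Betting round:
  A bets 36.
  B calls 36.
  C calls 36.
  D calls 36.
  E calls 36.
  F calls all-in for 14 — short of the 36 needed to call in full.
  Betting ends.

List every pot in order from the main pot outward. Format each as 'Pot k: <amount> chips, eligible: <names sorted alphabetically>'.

Contributions: A=36, B=36, C=36, D=36, E=36, F=14
Pot levels (distinct totals of non-folded players): 14, 36
Layer 1-14: 14 each from A, B, C, D, E, F = 14*6 = 84 chips; eligible A, B, C, D, E, F
Layer 15-36: 22 each from A, B, C, D, E = 22*5 = 110 chips; eligible A, B, C, D, E

Pot 1: 84 chips, eligible: A, B, C, D, E, F
Pot 2: 110 chips, eligible: A, B, C, D, E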